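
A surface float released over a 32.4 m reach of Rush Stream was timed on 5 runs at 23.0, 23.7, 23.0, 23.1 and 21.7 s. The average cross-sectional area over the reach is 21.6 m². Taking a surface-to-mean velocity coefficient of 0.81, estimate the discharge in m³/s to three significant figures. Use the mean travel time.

t̄ = (23.0 + 23.7 + 23.0 + 23.1 + 21.7) / 5 = 22.9 s
v_surface = L / t̄ = 32.4 / 22.9 = 1.415 m/s
v_mean = 0.81 × 1.415 = 1.146 m/s
Q = A × v_mean = 21.6 × 1.146 = 24.75 m³/s

24.8 m³/s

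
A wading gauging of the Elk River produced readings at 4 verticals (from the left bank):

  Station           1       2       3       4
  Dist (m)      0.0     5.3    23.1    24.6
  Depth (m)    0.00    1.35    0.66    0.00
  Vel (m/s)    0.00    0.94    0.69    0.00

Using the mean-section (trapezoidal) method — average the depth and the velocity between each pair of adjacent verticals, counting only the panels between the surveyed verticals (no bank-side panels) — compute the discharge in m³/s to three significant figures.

16.4 m³/s

Panel 1-2: Δb = 5.3 m, d̄ = (0.00+1.35)/2 = 0.675, v̄ = (0.00+0.94)/2 = 0.47 → q = 5.3×0.675×0.47 = 1.681 m³/s
Panel 2-3: Δb = 17.8 m, d̄ = (1.35+0.66)/2 = 1.005, v̄ = (0.94+0.69)/2 = 0.815 → q = 17.8×1.005×0.815 = 14.58 m³/s
Panel 3-4: Δb = 1.5 m, d̄ = (0.66+0.00)/2 = 0.33, v̄ = (0.69+0.00)/2 = 0.345 → q = 1.5×0.33×0.345 = 0.1708 m³/s
Q = Σ q = 16.43 m³/s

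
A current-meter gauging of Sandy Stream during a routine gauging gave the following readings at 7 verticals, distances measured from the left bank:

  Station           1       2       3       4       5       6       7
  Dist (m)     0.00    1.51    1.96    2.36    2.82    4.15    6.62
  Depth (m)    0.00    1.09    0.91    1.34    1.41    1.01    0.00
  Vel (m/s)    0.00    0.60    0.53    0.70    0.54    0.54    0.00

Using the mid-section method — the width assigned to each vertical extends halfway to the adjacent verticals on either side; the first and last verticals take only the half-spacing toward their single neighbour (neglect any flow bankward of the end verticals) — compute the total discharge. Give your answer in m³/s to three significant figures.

w_2 = (1.96 − 0.00)/2 = 0.98 m; q_2 = 0.60 × 1.09 × 0.98 = 0.6409 m³/s
w_3 = (2.36 − 1.51)/2 = 0.425 m; q_3 = 0.53 × 0.91 × 0.425 = 0.2050 m³/s
w_4 = (2.82 − 1.96)/2 = 0.43 m; q_4 = 0.70 × 1.34 × 0.43 = 0.4033 m³/s
w_5 = (4.15 − 2.36)/2 = 0.895 m; q_5 = 0.54 × 1.41 × 0.895 = 0.6815 m³/s
w_6 = (6.62 − 2.82)/2 = 1.9 m; q_6 = 0.54 × 1.01 × 1.9 = 1.036 m³/s
Stations 1, 7 contribute zero (depth or velocity is 0).
Q = Σ qᵢ = 2.967 m³/s

2.97 m³/s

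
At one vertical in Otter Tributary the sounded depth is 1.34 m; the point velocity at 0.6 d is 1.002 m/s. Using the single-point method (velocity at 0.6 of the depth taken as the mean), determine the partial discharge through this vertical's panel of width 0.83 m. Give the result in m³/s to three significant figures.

1.11 m³/s

v̄ = v₀.₆ = 1.002 m/s
q = v̄ × d × w = 1.002 × 1.34 × 0.83 = 1.114 m³/s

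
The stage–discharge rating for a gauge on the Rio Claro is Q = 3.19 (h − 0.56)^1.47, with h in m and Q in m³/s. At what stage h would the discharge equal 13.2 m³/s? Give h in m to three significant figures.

h − h₀ = (Q/C)^(1/b) = (13.2/3.19)^(1/1.47) = 2.628 m
h = 0.56 + 2.628 = 3.188 m

3.19 m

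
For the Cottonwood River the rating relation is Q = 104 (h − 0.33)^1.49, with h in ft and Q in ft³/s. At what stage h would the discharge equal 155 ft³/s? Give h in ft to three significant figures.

h − h₀ = (Q/C)^(1/b) = (155/104)^(1/1.49) = 1.307 ft
h = 0.33 + 1.307 = 1.637 ft

1.64 ft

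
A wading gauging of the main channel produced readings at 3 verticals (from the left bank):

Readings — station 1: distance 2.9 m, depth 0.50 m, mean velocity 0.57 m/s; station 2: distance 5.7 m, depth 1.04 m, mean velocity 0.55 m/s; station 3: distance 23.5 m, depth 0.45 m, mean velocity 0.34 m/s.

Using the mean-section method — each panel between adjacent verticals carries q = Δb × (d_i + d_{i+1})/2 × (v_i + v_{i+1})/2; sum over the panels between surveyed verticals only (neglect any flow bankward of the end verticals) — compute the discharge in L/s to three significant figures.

Panel 1-2: Δb = 2.8 m, d̄ = (0.50+1.04)/2 = 0.77, v̄ = (0.57+0.55)/2 = 0.56 → q = 2.8×0.77×0.56 = 1.207 m³/s
Panel 2-3: Δb = 17.8 m, d̄ = (1.04+0.45)/2 = 0.745, v̄ = (0.55+0.34)/2 = 0.445 → q = 17.8×0.745×0.445 = 5.901 m³/s
Q = Σ q = 7.109 m³/s
= 7.109 × 1000 = 7109 L/s

7110 L/s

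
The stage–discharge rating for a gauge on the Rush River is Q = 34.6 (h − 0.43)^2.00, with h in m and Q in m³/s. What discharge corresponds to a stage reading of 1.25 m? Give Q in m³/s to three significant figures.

23.3 m³/s

Q = 34.6 × (1.25 − 0.43)^2.00 = 34.6 × 0.82^2.00 = 23.27 m³/s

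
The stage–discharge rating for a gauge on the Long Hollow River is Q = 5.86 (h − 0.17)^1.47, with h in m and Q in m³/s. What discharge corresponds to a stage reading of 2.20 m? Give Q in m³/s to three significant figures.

Q = 5.86 × (2.20 − 0.17)^1.47 = 5.86 × 2.03^1.47 = 16.59 m³/s

16.6 m³/s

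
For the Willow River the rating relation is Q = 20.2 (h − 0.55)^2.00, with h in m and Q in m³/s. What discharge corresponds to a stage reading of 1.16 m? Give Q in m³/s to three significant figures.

7.52 m³/s

Q = 20.2 × (1.16 − 0.55)^2.00 = 20.2 × 0.61^2.00 = 7.516 m³/s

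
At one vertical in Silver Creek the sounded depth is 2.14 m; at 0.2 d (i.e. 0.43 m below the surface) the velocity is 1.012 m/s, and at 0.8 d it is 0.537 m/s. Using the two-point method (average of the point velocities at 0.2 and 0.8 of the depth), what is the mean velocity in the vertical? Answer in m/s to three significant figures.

v̄ = (1.012 + 0.537) / 2 = 0.7745 m/s

0.775 m/s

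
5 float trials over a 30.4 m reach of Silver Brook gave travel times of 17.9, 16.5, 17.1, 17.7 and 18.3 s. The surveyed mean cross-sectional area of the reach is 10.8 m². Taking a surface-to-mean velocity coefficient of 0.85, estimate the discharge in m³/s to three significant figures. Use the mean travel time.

15.9 m³/s

t̄ = (17.9 + 16.5 + 17.1 + 17.7 + 18.3) / 5 = 17.5 s
v_surface = L / t̄ = 30.4 / 17.5 = 1.737 m/s
v_mean = 0.85 × 1.737 = 1.477 m/s
Q = A × v_mean = 10.8 × 1.477 = 15.95 m³/s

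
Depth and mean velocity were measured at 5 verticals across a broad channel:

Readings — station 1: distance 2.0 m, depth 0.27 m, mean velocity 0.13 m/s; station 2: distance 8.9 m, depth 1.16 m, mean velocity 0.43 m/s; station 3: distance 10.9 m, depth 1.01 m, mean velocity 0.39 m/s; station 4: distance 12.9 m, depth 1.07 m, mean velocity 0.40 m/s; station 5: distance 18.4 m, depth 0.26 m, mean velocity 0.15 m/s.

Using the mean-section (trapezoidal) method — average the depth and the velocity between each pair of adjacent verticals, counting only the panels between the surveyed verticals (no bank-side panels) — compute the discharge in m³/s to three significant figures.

4.10 m³/s

Panel 1-2: Δb = 6.9 m, d̄ = (0.27+1.16)/2 = 0.715, v̄ = (0.13+0.43)/2 = 0.28 → q = 6.9×0.715×0.28 = 1.381 m³/s
Panel 2-3: Δb = 2 m, d̄ = (1.16+1.01)/2 = 1.085, v̄ = (0.43+0.39)/2 = 0.41 → q = 2×1.085×0.41 = 0.8897 m³/s
Panel 3-4: Δb = 2 m, d̄ = (1.01+1.07)/2 = 1.04, v̄ = (0.39+0.40)/2 = 0.395 → q = 2×1.04×0.395 = 0.8216 m³/s
Panel 4-5: Δb = 5.5 m, d̄ = (1.07+0.26)/2 = 0.665, v̄ = (0.40+0.15)/2 = 0.275 → q = 5.5×0.665×0.275 = 1.006 m³/s
Q = Σ q = 4.098 m³/s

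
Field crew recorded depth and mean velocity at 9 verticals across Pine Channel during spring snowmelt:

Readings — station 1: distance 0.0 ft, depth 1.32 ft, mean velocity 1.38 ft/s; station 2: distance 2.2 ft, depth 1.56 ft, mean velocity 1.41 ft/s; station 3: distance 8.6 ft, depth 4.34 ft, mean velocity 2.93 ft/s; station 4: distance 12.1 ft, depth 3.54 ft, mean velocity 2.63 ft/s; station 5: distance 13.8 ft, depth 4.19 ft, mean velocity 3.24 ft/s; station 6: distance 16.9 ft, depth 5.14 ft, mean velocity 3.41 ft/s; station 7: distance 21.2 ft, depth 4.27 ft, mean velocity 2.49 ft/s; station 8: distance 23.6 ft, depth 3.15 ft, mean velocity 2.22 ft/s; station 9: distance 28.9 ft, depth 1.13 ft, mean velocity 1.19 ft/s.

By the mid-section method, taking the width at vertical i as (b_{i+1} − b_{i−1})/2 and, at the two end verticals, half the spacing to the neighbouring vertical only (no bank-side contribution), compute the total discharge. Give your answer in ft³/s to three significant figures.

262 ft³/s

w_1 = (2.2 − 0.0)/2 = 1.1 ft; q_1 = 1.38 × 1.32 × 1.1 = 2.004 ft³/s
w_2 = (8.6 − 0.0)/2 = 4.3 ft; q_2 = 1.41 × 1.56 × 4.3 = 9.458 ft³/s
w_3 = (12.1 − 2.2)/2 = 4.95 ft; q_3 = 2.93 × 4.34 × 4.95 = 62.95 ft³/s
w_4 = (13.8 − 8.6)/2 = 2.6 ft; q_4 = 2.63 × 3.54 × 2.6 = 24.21 ft³/s
w_5 = (16.9 − 12.1)/2 = 2.4 ft; q_5 = 3.24 × 4.19 × 2.4 = 32.58 ft³/s
w_6 = (21.2 − 13.8)/2 = 3.7 ft; q_6 = 3.41 × 5.14 × 3.7 = 64.85 ft³/s
w_7 = (23.6 − 16.9)/2 = 3.35 ft; q_7 = 2.49 × 4.27 × 3.35 = 35.62 ft³/s
w_8 = (28.9 − 21.2)/2 = 3.85 ft; q_8 = 2.22 × 3.15 × 3.85 = 26.92 ft³/s
w_9 = (28.9 − 23.6)/2 = 2.65 ft; q_9 = 1.19 × 1.13 × 2.65 = 3.563 ft³/s
Q = Σ qᵢ = 262.2 ft³/s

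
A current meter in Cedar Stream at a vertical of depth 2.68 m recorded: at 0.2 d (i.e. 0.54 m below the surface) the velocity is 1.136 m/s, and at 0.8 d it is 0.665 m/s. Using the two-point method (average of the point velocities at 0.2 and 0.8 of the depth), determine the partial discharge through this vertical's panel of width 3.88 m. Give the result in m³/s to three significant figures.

v̄ = (1.136 + 0.665) / 2 = 0.9005 m/s
q = v̄ × d × w = 0.9005 × 2.68 × 3.88 = 9.364 m³/s

9.36 m³/s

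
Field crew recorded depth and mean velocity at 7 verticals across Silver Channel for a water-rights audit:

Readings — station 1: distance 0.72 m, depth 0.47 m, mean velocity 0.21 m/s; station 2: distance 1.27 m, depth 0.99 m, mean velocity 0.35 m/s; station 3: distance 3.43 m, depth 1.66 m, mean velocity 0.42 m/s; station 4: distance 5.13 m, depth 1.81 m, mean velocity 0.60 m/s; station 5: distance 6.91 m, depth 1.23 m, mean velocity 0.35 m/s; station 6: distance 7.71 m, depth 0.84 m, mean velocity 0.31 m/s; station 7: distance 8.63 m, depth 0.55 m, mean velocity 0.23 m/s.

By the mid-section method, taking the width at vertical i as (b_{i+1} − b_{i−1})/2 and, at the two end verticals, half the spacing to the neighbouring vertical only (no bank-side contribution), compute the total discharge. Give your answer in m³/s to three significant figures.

w_1 = (1.27 − 0.72)/2 = 0.275 m; q_1 = 0.21 × 0.47 × 0.275 = 0.02714 m³/s
w_2 = (3.43 − 0.72)/2 = 1.355 m; q_2 = 0.35 × 0.99 × 1.355 = 0.4695 m³/s
w_3 = (5.13 − 1.27)/2 = 1.93 m; q_3 = 0.42 × 1.66 × 1.93 = 1.346 m³/s
w_4 = (6.91 − 3.43)/2 = 1.74 m; q_4 = 0.60 × 1.81 × 1.74 = 1.890 m³/s
w_5 = (7.71 − 5.13)/2 = 1.29 m; q_5 = 0.35 × 1.23 × 1.29 = 0.5553 m³/s
w_6 = (8.63 − 6.91)/2 = 0.86 m; q_6 = 0.31 × 0.84 × 0.86 = 0.2239 m³/s
w_7 = (8.63 − 7.71)/2 = 0.46 m; q_7 = 0.23 × 0.55 × 0.46 = 0.05819 m³/s
Q = Σ qᵢ = 4.569 m³/s

4.57 m³/s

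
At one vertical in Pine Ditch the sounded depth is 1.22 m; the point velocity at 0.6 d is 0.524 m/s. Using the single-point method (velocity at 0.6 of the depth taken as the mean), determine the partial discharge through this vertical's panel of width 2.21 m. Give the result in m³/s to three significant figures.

v̄ = v₀.₆ = 0.524 m/s
q = v̄ × d × w = 0.5240 × 1.22 × 2.21 = 1.413 m³/s

1.41 m³/s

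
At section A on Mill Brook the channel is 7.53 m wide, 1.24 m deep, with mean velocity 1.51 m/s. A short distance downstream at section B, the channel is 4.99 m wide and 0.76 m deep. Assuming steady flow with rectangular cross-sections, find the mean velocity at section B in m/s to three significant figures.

Q = A₁V₁ = (7.53×1.24) × 1.51 = 14.10 m³/s
A₂ = 4.99 × 0.76 = 3.792 m²
V₂ = Q/A₂ = 14.10/3.792 = 3.718 m/s

3.72 m/s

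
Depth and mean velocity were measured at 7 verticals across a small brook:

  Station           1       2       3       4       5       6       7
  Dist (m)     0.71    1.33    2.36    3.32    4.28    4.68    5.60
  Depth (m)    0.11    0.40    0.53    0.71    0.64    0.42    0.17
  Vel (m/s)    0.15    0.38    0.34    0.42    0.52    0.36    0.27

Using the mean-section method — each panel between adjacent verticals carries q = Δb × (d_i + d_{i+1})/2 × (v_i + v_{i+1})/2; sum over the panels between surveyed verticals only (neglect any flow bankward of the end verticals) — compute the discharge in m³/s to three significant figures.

0.924 m³/s

Panel 1-2: Δb = 0.62 m, d̄ = (0.11+0.40)/2 = 0.255, v̄ = (0.15+0.38)/2 = 0.265 → q = 0.62×0.255×0.265 = 0.04190 m³/s
Panel 2-3: Δb = 1.03 m, d̄ = (0.40+0.53)/2 = 0.465, v̄ = (0.38+0.34)/2 = 0.36 → q = 1.03×0.465×0.36 = 0.1724 m³/s
Panel 3-4: Δb = 0.96 m, d̄ = (0.53+0.71)/2 = 0.62, v̄ = (0.34+0.42)/2 = 0.38 → q = 0.96×0.62×0.38 = 0.2262 m³/s
Panel 4-5: Δb = 0.96 m, d̄ = (0.71+0.64)/2 = 0.675, v̄ = (0.42+0.52)/2 = 0.47 → q = 0.96×0.675×0.47 = 0.3046 m³/s
Panel 5-6: Δb = 0.4 m, d̄ = (0.64+0.42)/2 = 0.53, v̄ = (0.52+0.36)/2 = 0.44 → q = 0.4×0.53×0.44 = 0.09328 m³/s
Panel 6-7: Δb = 0.92 m, d̄ = (0.42+0.17)/2 = 0.295, v̄ = (0.36+0.27)/2 = 0.315 → q = 0.92×0.295×0.315 = 0.08549 m³/s
Q = Σ q = 0.9238 m³/s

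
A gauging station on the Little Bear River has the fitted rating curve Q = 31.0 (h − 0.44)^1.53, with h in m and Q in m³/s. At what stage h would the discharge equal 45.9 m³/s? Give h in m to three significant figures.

h − h₀ = (Q/C)^(1/b) = (45.9/31.0)^(1/1.53) = 1.292 m
h = 0.44 + 1.292 = 1.732 m

1.73 m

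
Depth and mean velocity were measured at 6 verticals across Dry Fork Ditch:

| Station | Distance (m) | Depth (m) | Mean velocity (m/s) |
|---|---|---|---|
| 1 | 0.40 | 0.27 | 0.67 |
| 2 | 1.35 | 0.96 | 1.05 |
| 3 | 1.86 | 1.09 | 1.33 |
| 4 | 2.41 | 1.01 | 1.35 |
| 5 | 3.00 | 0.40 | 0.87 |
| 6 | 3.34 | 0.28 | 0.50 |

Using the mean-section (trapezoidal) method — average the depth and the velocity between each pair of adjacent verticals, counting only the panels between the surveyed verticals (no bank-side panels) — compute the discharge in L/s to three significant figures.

Panel 1-2: Δb = 0.95 m, d̄ = (0.27+0.96)/2 = 0.615, v̄ = (0.67+1.05)/2 = 0.86 → q = 0.95×0.615×0.86 = 0.5025 m³/s
Panel 2-3: Δb = 0.51 m, d̄ = (0.96+1.09)/2 = 1.025, v̄ = (1.05+1.33)/2 = 1.19 → q = 0.51×1.025×1.19 = 0.6221 m³/s
Panel 3-4: Δb = 0.55 m, d̄ = (1.09+1.01)/2 = 1.05, v̄ = (1.33+1.35)/2 = 1.34 → q = 0.55×1.05×1.34 = 0.7739 m³/s
Panel 4-5: Δb = 0.59 m, d̄ = (1.01+0.40)/2 = 0.705, v̄ = (1.35+0.87)/2 = 1.11 → q = 0.59×0.705×1.11 = 0.4617 m³/s
Panel 5-6: Δb = 0.34 m, d̄ = (0.40+0.28)/2 = 0.34, v̄ = (0.87+0.50)/2 = 0.685 → q = 0.34×0.34×0.685 = 0.07919 m³/s
Q = Σ q = 2.439 m³/s
= 2.439 × 1000 = 2439 L/s

2440 L/s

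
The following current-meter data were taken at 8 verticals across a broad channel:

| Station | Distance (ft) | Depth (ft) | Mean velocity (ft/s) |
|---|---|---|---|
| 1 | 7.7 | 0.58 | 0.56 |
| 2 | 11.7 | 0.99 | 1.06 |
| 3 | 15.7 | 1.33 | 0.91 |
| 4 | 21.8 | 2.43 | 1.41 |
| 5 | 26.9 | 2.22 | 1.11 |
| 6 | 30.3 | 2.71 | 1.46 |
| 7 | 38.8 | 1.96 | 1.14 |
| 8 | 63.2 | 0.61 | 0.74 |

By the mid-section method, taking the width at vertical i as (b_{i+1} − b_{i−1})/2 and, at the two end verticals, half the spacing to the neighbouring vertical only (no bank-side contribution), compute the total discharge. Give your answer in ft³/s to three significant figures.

w_1 = (11.7 − 7.7)/2 = 2 ft; q_1 = 0.56 × 0.58 × 2 = 0.6496 ft³/s
w_2 = (15.7 − 7.7)/2 = 4 ft; q_2 = 1.06 × 0.99 × 4 = 4.198 ft³/s
w_3 = (21.8 − 11.7)/2 = 5.05 ft; q_3 = 0.91 × 1.33 × 5.05 = 6.112 ft³/s
w_4 = (26.9 − 15.7)/2 = 5.6 ft; q_4 = 1.41 × 2.43 × 5.6 = 19.19 ft³/s
w_5 = (30.3 − 21.8)/2 = 4.25 ft; q_5 = 1.11 × 2.22 × 4.25 = 10.47 ft³/s
w_6 = (38.8 − 26.9)/2 = 5.95 ft; q_6 = 1.46 × 2.71 × 5.95 = 23.54 ft³/s
w_7 = (63.2 − 30.3)/2 = 16.45 ft; q_7 = 1.14 × 1.96 × 16.45 = 36.76 ft³/s
w_8 = (63.2 − 38.8)/2 = 12.2 ft; q_8 = 0.74 × 0.61 × 12.2 = 5.507 ft³/s
Q = Σ qᵢ = 106.4 ft³/s

106 ft³/s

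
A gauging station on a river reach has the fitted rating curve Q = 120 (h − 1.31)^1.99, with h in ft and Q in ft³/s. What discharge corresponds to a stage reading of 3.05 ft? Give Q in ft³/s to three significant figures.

Q = 120 × (3.05 − 1.31)^1.99 = 120 × 1.74^1.99 = 361.3 ft³/s

361 ft³/s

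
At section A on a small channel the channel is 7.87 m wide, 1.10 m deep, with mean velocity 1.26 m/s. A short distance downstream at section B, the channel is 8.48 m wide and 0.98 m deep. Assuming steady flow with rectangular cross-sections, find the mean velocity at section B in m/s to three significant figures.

Q = A₁V₁ = (7.87×1.10) × 1.26 = 10.91 m³/s
A₂ = 8.48 × 0.98 = 8.310 m²
V₂ = Q/A₂ = 10.91/8.310 = 1.313 m/s

1.31 m/s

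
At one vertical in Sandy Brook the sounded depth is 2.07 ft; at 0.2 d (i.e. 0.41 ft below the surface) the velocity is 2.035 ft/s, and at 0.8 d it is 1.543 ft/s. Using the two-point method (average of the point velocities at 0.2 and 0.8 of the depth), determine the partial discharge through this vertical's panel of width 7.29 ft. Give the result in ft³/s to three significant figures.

27.0 ft³/s

v̄ = (2.035 + 1.543) / 2 = 1.789 ft/s
q = v̄ × d × w = 1.789 × 2.07 × 7.29 = 27.00 ft³/s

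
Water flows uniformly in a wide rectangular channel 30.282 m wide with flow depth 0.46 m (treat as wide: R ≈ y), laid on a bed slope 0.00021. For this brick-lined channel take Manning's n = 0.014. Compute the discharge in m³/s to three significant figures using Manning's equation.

8.59 m³/s

A = b·y = 30.282 × 0.46 = 13.93 m²
Wide channel: R ≈ y = 0.46 m
Q = (1/n)·A·R^(2/3)·S^(1/2) = (1/0.014) × 13.93 × 0.4600^(2/3) × 0.00021^(1/2) = 8.592 m³/s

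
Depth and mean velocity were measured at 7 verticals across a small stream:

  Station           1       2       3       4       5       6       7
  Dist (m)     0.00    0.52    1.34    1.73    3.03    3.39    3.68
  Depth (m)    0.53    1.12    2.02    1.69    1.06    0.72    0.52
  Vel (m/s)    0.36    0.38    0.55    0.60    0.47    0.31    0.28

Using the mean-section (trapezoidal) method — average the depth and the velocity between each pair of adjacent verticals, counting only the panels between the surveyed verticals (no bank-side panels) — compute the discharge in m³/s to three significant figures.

2.31 m³/s

Panel 1-2: Δb = 0.52 m, d̄ = (0.53+1.12)/2 = 0.825, v̄ = (0.36+0.38)/2 = 0.37 → q = 0.52×0.825×0.37 = 0.1587 m³/s
Panel 2-3: Δb = 0.82 m, d̄ = (1.12+2.02)/2 = 1.57, v̄ = (0.38+0.55)/2 = 0.465 → q = 0.82×1.57×0.465 = 0.5986 m³/s
Panel 3-4: Δb = 0.39 m, d̄ = (2.02+1.69)/2 = 1.855, v̄ = (0.55+0.60)/2 = 0.575 → q = 0.39×1.855×0.575 = 0.4160 m³/s
Panel 4-5: Δb = 1.3 m, d̄ = (1.69+1.06)/2 = 1.375, v̄ = (0.60+0.47)/2 = 0.535 → q = 1.3×1.375×0.535 = 0.9563 m³/s
Panel 5-6: Δb = 0.36 m, d̄ = (1.06+0.72)/2 = 0.89, v̄ = (0.47+0.31)/2 = 0.39 → q = 0.36×0.89×0.39 = 0.1250 m³/s
Panel 6-7: Δb = 0.29 m, d̄ = (0.72+0.52)/2 = 0.62, v̄ = (0.31+0.28)/2 = 0.295 → q = 0.29×0.62×0.295 = 0.05304 m³/s
Q = Σ q = 2.308 m³/s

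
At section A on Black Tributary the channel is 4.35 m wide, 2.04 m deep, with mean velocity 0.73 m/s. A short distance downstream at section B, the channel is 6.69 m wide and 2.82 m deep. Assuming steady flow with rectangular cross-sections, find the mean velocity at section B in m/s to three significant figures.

Q = A₁V₁ = (4.35×2.04) × 0.73 = 6.478 m³/s
A₂ = 6.69 × 2.82 = 18.87 m²
V₂ = Q/A₂ = 6.478/18.87 = 0.3434 m/s

0.343 m/s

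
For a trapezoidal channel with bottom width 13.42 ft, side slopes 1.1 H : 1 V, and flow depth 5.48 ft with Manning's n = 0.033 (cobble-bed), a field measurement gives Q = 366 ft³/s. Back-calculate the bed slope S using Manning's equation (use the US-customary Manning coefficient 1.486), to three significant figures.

A = (b + z·y)·y = (13.42 + 1.1×5.48)×5.48 = 106.6 ft²
P = b + 2y√(1+z²) = 13.42 + 2×5.48×√(1+1.1²) = 29.71 ft
R = A/P = 106.6/29.71 = 3.587 ft
S = (Q·n / (1.486·A·R^(2/3)))² = (366×0.033 / (1.486×106.6×2.343))² = 0.001059

0.00106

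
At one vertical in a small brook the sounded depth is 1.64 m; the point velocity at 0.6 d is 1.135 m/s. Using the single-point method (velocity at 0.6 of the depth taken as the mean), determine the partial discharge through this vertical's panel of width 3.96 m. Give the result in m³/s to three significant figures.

7.37 m³/s

v̄ = v₀.₆ = 1.135 m/s
q = v̄ × d × w = 1.135 × 1.64 × 3.96 = 7.371 m³/s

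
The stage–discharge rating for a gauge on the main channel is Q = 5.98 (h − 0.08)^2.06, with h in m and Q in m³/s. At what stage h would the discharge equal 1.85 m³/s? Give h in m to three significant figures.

h − h₀ = (Q/C)^(1/b) = (1.85/5.98)^(1/2.06) = 0.5658 m
h = 0.08 + 0.5658 = 0.6458 m

0.646 m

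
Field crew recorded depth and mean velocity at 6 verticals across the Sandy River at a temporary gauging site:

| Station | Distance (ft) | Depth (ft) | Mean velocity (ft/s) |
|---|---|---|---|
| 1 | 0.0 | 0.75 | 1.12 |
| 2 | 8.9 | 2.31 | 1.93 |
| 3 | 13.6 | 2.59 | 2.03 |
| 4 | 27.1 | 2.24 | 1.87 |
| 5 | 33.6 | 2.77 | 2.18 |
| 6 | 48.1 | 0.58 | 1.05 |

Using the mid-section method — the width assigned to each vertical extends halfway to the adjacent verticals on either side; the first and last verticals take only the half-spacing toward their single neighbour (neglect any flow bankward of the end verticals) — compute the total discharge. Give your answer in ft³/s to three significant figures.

w_1 = (8.9 − 0.0)/2 = 4.45 ft; q_1 = 1.12 × 0.75 × 4.45 = 3.738 ft³/s
w_2 = (13.6 − 0.0)/2 = 6.8 ft; q_2 = 1.93 × 2.31 × 6.8 = 30.32 ft³/s
w_3 = (27.1 − 8.9)/2 = 9.1 ft; q_3 = 2.03 × 2.59 × 9.1 = 47.85 ft³/s
w_4 = (33.6 − 13.6)/2 = 10 ft; q_4 = 1.87 × 2.24 × 10 = 41.89 ft³/s
w_5 = (48.1 − 27.1)/2 = 10.5 ft; q_5 = 2.18 × 2.77 × 10.5 = 63.41 ft³/s
w_6 = (48.1 − 33.6)/2 = 7.25 ft; q_6 = 1.05 × 0.58 × 7.25 = 4.415 ft³/s
Q = Σ qᵢ = 191.6 ft³/s

192 ft³/s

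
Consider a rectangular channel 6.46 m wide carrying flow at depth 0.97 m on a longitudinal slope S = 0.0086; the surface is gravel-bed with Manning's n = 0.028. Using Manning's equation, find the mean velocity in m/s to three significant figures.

2.72 m/s

A = b·y = 6.46 × 0.97 = 6.266 m²
P = b + 2y = 6.46 + 2×0.97 = 8.400 m
R = A/P = 6.266/8.400 = 0.7460 m
Q = (1/n)·A·R^(2/3)·S^(1/2) = (1/0.028) × 6.266 × 0.7460^(2/3) × 0.0086^(1/2) = 17.07 m³/s
V = Q/A = 17.07/6.266 = 2.724 m/s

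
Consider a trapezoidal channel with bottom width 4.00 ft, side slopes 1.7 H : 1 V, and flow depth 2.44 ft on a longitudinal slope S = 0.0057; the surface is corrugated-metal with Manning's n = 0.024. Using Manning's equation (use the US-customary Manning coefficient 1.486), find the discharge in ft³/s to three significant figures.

A = (b + z·y)·y = (4.00 + 1.7×2.44)×2.44 = 19.88 ft²
P = b + 2y√(1+z²) = 4.00 + 2×2.44×√(1+1.7²) = 13.62 ft
R = A/P = 19.88/13.62 = 1.459 ft
Q = (1.486/n)·A·R^(2/3)·S^(1/2) = (1.486/0.024) × 19.88 × 1.459^(2/3) × 0.0057^(1/2) = 119.6 ft³/s

120 ft³/s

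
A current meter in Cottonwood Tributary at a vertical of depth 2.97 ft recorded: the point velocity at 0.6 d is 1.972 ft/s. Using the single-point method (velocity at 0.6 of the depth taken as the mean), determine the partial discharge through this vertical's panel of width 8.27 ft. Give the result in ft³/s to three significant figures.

48.4 ft³/s

v̄ = v₀.₆ = 1.972 ft/s
q = v̄ × d × w = 1.972 × 2.97 × 8.27 = 48.44 ft³/s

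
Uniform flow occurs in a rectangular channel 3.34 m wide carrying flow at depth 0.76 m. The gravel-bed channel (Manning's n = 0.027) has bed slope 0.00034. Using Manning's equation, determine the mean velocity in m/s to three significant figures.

0.443 m/s

A = b·y = 3.34 × 0.76 = 2.538 m²
P = b + 2y = 3.34 + 2×0.76 = 4.860 m
R = A/P = 2.538/4.860 = 0.5223 m
Q = (1/n)·A·R^(2/3)·S^(1/2) = (1/0.027) × 2.538 × 0.5223^(2/3) × 0.00034^(1/2) = 1.124 m³/s
V = Q/A = 1.124/2.538 = 0.4429 m/s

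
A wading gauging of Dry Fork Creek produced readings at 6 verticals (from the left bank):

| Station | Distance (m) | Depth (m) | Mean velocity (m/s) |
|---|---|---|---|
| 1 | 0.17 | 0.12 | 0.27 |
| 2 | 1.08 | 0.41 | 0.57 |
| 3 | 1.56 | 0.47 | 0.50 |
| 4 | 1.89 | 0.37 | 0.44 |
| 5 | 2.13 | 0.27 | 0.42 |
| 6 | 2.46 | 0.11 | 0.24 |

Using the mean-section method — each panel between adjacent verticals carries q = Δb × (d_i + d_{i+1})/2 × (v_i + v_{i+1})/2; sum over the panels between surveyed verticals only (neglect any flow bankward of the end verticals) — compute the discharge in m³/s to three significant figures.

Panel 1-2: Δb = 0.91 m, d̄ = (0.12+0.41)/2 = 0.265, v̄ = (0.27+0.57)/2 = 0.42 → q = 0.91×0.265×0.42 = 0.1013 m³/s
Panel 2-3: Δb = 0.48 m, d̄ = (0.41+0.47)/2 = 0.44, v̄ = (0.57+0.50)/2 = 0.535 → q = 0.48×0.44×0.535 = 0.1130 m³/s
Panel 3-4: Δb = 0.33 m, d̄ = (0.47+0.37)/2 = 0.42, v̄ = (0.50+0.44)/2 = 0.47 → q = 0.33×0.42×0.47 = 0.06514 m³/s
Panel 4-5: Δb = 0.24 m, d̄ = (0.37+0.27)/2 = 0.32, v̄ = (0.44+0.42)/2 = 0.43 → q = 0.24×0.32×0.43 = 0.03302 m³/s
Panel 5-6: Δb = 0.33 m, d̄ = (0.27+0.11)/2 = 0.19, v̄ = (0.42+0.24)/2 = 0.33 → q = 0.33×0.19×0.33 = 0.02069 m³/s
Q = Σ q = 0.3331 m³/s

0.333 m³/s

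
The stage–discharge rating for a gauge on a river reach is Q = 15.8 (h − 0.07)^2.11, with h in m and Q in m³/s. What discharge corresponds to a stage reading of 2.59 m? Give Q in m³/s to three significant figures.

Q = 15.8 × (2.59 − 0.07)^2.11 = 15.8 × 2.52^2.11 = 111.1 m³/s

111 m³/s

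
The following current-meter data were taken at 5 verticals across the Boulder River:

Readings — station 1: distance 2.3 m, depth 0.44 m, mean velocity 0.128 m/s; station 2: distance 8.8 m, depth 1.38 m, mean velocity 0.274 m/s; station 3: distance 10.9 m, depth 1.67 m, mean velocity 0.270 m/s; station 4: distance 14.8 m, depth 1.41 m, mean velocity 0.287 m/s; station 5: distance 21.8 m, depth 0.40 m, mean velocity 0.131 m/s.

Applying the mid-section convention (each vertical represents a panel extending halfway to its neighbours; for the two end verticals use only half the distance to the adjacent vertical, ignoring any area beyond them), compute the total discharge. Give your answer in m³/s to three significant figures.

5.55 m³/s

w_1 = (8.8 − 2.3)/2 = 3.25 m; q_1 = 0.128 × 0.44 × 3.25 = 0.1830 m³/s
w_2 = (10.9 − 2.3)/2 = 4.3 m; q_2 = 0.274 × 1.38 × 4.3 = 1.626 m³/s
w_3 = (14.8 − 8.8)/2 = 3 m; q_3 = 0.270 × 1.67 × 3 = 1.353 m³/s
w_4 = (21.8 − 10.9)/2 = 5.45 m; q_4 = 0.287 × 1.41 × 5.45 = 2.205 m³/s
w_5 = (21.8 − 14.8)/2 = 3.5 m; q_5 = 0.131 × 0.40 × 3.5 = 0.1834 m³/s
Q = Σ qᵢ = 5.551 m³/s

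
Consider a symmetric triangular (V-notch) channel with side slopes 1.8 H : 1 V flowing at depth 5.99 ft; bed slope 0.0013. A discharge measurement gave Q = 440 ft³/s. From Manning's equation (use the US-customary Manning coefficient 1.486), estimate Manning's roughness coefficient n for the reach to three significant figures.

A = z·y² = 1.8×5.99² = 64.58 ft²
P = 2y√(1+z²) = 2×5.99×√(1+1.8²) = 24.67 ft
R = A/P = 64.58/24.67 = 2.618 ft
n = (1.486/Q)·A·R^(2/3)·S^(1/2) = (1.486/440) × 64.58 × 1.900 × 0.03606 = 0.01494

0.0149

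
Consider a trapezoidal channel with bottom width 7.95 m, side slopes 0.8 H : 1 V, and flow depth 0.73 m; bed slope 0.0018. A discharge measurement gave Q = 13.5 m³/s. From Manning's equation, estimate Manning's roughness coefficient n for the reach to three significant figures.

0.0145

A = (b + z·y)·y = (7.95 + 0.8×0.73)×0.73 = 6.230 m²
P = b + 2y√(1+z²) = 7.95 + 2×0.73×√(1+0.8²) = 9.820 m
R = A/P = 6.230/9.820 = 0.6344 m
n = (1/Q)·A·R^(2/3)·S^(1/2) = (1/13.5) × 6.230 × 0.7383 × 0.04243 = 0.01446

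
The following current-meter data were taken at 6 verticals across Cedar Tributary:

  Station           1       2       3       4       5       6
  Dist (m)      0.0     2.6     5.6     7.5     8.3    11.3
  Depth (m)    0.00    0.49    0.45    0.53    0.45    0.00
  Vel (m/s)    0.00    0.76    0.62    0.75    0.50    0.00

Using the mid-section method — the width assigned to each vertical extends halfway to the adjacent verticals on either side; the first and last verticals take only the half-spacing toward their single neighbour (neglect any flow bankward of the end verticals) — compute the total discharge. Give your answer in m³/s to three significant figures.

2.69 m³/s

w_2 = (5.6 − 0.0)/2 = 2.8 m; q_2 = 0.76 × 0.49 × 2.8 = 1.043 m³/s
w_3 = (7.5 − 2.6)/2 = 2.45 m; q_3 = 0.62 × 0.45 × 2.45 = 0.6836 m³/s
w_4 = (8.3 − 5.6)/2 = 1.35 m; q_4 = 0.75 × 0.53 × 1.35 = 0.5366 m³/s
w_5 = (11.3 − 7.5)/2 = 1.9 m; q_5 = 0.50 × 0.45 × 1.9 = 0.4275 m³/s
Stations 1, 6 contribute zero (depth or velocity is 0).
Q = Σ qᵢ = 2.690 m³/s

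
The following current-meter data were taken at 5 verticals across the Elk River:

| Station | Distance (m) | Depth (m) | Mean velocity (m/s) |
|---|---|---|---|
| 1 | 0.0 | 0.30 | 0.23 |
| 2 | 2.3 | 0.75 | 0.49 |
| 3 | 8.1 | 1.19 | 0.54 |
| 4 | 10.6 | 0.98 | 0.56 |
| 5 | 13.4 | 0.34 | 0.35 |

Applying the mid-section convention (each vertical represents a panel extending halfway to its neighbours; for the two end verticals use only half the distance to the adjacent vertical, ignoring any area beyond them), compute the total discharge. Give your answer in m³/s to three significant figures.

5.86 m³/s

w_1 = (2.3 − 0.0)/2 = 1.15 m; q_1 = 0.23 × 0.30 × 1.15 = 0.07935 m³/s
w_2 = (8.1 − 0.0)/2 = 4.05 m; q_2 = 0.49 × 0.75 × 4.05 = 1.488 m³/s
w_3 = (10.6 − 2.3)/2 = 4.15 m; q_3 = 0.54 × 1.19 × 4.15 = 2.667 m³/s
w_4 = (13.4 − 8.1)/2 = 2.65 m; q_4 = 0.56 × 0.98 × 2.65 = 1.454 m³/s
w_5 = (13.4 − 10.6)/2 = 1.4 m; q_5 = 0.35 × 0.34 × 1.4 = 0.1666 m³/s
Q = Σ qᵢ = 5.855 m³/s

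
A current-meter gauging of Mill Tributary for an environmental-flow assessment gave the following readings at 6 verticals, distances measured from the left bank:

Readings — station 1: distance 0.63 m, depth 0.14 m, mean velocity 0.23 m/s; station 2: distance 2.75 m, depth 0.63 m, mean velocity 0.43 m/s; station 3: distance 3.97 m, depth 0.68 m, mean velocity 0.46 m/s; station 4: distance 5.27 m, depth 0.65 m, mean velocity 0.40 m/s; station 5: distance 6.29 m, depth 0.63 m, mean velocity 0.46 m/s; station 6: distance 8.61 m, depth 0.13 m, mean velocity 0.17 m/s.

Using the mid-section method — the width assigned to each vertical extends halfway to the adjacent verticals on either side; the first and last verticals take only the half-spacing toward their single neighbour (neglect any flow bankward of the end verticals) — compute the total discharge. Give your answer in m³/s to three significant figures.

w_1 = (2.75 − 0.63)/2 = 1.06 m; q_1 = 0.23 × 0.14 × 1.06 = 0.03413 m³/s
w_2 = (3.97 − 0.63)/2 = 1.67 m; q_2 = 0.43 × 0.63 × 1.67 = 0.4524 m³/s
w_3 = (5.27 − 2.75)/2 = 1.26 m; q_3 = 0.46 × 0.68 × 1.26 = 0.3941 m³/s
w_4 = (6.29 − 3.97)/2 = 1.16 m; q_4 = 0.40 × 0.65 × 1.16 = 0.3016 m³/s
w_5 = (8.61 − 5.27)/2 = 1.67 m; q_5 = 0.46 × 0.63 × 1.67 = 0.4840 m³/s
w_6 = (8.61 − 6.29)/2 = 1.16 m; q_6 = 0.17 × 0.13 × 1.16 = 0.02564 m³/s
Q = Σ qᵢ = 1.692 m³/s

1.69 m³/s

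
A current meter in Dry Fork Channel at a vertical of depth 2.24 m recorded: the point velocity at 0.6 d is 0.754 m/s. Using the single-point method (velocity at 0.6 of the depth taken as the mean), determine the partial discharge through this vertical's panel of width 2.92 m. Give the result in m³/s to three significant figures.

4.93 m³/s

v̄ = v₀.₆ = 0.754 m/s
q = v̄ × d × w = 0.7540 × 2.24 × 2.92 = 4.932 m³/s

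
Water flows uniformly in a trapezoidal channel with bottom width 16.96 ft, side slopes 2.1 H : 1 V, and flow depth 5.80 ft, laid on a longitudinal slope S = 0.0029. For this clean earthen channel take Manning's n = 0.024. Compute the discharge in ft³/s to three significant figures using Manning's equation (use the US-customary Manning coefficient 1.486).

A = (b + z·y)·y = (16.96 + 2.1×5.80)×5.80 = 169.0 ft²
P = b + 2y√(1+z²) = 16.96 + 2×5.80×√(1+2.1²) = 43.94 ft
R = A/P = 169.0/43.94 = 3.846 ft
Q = (1.486/n)·A·R^(2/3)·S^(1/2) = (1.486/0.024) × 169.0 × 3.846^(2/3) × 0.0029^(1/2) = 1383 ft³/s

1380 ft³/s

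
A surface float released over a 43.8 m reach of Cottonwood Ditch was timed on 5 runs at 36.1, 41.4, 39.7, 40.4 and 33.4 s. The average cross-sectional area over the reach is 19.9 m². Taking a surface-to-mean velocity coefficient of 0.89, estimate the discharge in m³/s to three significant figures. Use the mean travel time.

20.3 m³/s

t̄ = (36.1 + 41.4 + 39.7 + 40.4 + 33.4) / 5 = 38.2 s
v_surface = L / t̄ = 43.8 / 38.2 = 1.147 m/s
v_mean = 0.89 × 1.147 = 1.020 m/s
Q = A × v_mean = 19.9 × 1.020 = 20.31 m³/s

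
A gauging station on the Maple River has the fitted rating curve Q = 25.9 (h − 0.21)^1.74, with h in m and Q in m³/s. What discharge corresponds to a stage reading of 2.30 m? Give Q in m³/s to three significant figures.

93.4 m³/s

Q = 25.9 × (2.30 − 0.21)^1.74 = 25.9 × 2.09^1.74 = 93.40 m³/s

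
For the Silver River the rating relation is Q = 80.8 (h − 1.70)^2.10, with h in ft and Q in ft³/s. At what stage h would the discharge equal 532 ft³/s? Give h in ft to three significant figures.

h − h₀ = (Q/C)^(1/b) = (532/80.8)^(1/2.10) = 2.453 ft
h = 1.70 + 2.453 = 4.153 ft

4.15 ft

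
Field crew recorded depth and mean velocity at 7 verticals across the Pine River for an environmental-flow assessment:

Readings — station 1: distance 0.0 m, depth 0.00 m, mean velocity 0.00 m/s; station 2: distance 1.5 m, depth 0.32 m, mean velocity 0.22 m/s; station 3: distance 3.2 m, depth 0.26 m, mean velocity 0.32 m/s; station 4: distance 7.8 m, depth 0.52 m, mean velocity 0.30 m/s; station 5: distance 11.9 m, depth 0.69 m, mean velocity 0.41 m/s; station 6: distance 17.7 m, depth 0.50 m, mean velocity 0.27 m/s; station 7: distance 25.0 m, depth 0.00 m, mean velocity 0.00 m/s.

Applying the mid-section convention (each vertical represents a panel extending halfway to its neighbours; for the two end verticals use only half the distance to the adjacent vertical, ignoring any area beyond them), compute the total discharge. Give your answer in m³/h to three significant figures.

12000 m³/h

w_2 = (3.2 − 0.0)/2 = 1.6 m; q_2 = 0.22 × 0.32 × 1.6 = 0.1126 m³/s
w_3 = (7.8 − 1.5)/2 = 3.15 m; q_3 = 0.32 × 0.26 × 3.15 = 0.2621 m³/s
w_4 = (11.9 − 3.2)/2 = 4.35 m; q_4 = 0.30 × 0.52 × 4.35 = 0.6786 m³/s
w_5 = (17.7 − 7.8)/2 = 4.95 m; q_5 = 0.41 × 0.69 × 4.95 = 1.400 m³/s
w_6 = (25.0 − 11.9)/2 = 6.55 m; q_6 = 0.27 × 0.50 × 6.55 = 0.8843 m³/s
Stations 1, 7 contribute zero (depth or velocity is 0).
Q = Σ qᵢ = 3.338 m³/s
= 3.338 × 3600 = 12020 m³/h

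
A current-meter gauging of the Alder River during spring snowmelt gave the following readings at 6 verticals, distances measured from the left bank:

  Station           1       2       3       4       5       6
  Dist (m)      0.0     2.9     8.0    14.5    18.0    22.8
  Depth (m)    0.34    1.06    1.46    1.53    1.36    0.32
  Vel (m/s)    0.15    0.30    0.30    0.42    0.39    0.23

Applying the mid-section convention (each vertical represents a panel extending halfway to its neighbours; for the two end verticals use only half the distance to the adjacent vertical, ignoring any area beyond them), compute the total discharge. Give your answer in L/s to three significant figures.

9480 L/s

w_1 = (2.9 − 0.0)/2 = 1.45 m; q_1 = 0.15 × 0.34 × 1.45 = 0.07395 m³/s
w_2 = (8.0 − 0.0)/2 = 4 m; q_2 = 0.30 × 1.06 × 4 = 1.272 m³/s
w_3 = (14.5 − 2.9)/2 = 5.8 m; q_3 = 0.30 × 1.46 × 5.8 = 2.540 m³/s
w_4 = (18.0 − 8.0)/2 = 5 m; q_4 = 0.42 × 1.53 × 5 = 3.213 m³/s
w_5 = (22.8 − 14.5)/2 = 4.15 m; q_5 = 0.39 × 1.36 × 4.15 = 2.201 m³/s
w_6 = (22.8 − 18.0)/2 = 2.4 m; q_6 = 0.23 × 0.32 × 2.4 = 0.1766 m³/s
Q = Σ qᵢ = 9.477 m³/s
= 9.477 × 1000 = 9477 L/s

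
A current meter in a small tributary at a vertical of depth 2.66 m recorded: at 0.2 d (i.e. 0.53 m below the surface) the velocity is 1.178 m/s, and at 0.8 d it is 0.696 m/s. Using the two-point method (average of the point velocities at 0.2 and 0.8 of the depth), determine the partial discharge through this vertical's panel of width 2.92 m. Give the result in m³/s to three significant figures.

v̄ = (1.178 + 0.696) / 2 = 0.9370 m/s
q = v̄ × d × w = 0.9370 × 2.66 × 2.92 = 7.278 m³/s

7.28 m³/s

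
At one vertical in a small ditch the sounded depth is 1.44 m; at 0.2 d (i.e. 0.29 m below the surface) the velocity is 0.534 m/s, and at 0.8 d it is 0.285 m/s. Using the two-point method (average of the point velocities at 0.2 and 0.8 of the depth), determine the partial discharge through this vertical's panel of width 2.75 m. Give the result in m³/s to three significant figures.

1.62 m³/s

v̄ = (0.534 + 0.285) / 2 = 0.4095 m/s
q = v̄ × d × w = 0.4095 × 1.44 × 2.75 = 1.622 m³/s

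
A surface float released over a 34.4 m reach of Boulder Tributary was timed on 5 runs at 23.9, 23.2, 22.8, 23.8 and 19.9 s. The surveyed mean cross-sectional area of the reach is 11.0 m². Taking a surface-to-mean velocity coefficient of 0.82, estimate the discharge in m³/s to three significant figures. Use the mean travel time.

13.7 m³/s

t̄ = (23.9 + 23.2 + 22.8 + 23.8 + 19.9) / 5 = 22.72 s
v_surface = L / t̄ = 34.4 / 22.72 = 1.514 m/s
v_mean = 0.82 × 1.514 = 1.242 m/s
Q = A × v_mean = 11.0 × 1.242 = 13.66 m³/s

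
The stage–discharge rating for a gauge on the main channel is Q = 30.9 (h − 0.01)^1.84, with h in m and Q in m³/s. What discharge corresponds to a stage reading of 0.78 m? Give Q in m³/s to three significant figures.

Q = 30.9 × (0.78 − 0.01)^1.84 = 30.9 × 0.77^1.84 = 19.10 m³/s

19.1 m³/s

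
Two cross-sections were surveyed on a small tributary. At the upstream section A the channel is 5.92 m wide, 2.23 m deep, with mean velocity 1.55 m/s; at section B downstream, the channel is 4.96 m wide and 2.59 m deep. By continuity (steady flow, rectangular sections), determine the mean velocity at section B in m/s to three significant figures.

1.59 m/s

Q = A₁V₁ = (5.92×2.23) × 1.55 = 20.46 m³/s
A₂ = 4.96 × 2.59 = 12.85 m²
V₂ = Q/A₂ = 20.46/12.85 = 1.593 m/s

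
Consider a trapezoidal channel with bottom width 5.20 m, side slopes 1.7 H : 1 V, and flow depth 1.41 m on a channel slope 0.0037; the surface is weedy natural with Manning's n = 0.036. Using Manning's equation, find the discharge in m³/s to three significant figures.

A = (b + z·y)·y = (5.20 + 1.7×1.41)×1.41 = 10.71 m²
P = b + 2y√(1+z²) = 5.20 + 2×1.41×√(1+1.7²) = 10.76 m
R = A/P = 10.71/10.76 = 0.9953 m
Q = (1/n)·A·R^(2/3)·S^(1/2) = (1/0.036) × 10.71 × 0.9953^(2/3) × 0.0037^(1/2) = 18.04 m³/s

18.0 m³/s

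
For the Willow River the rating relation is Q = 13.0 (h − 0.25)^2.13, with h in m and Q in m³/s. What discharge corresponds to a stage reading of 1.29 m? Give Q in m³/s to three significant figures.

Q = 13.0 × (1.29 − 0.25)^2.13 = 13.0 × 1.04^2.13 = 14.13 m³/s

14.1 m³/s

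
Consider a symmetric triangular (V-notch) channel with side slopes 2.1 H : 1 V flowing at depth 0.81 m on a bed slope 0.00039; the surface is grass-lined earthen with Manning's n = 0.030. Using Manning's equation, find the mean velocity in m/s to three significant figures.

0.337 m/s

A = z·y² = 2.1×0.81² = 1.378 m²
P = 2y√(1+z²) = 2×0.81×√(1+2.1²) = 3.768 m
R = A/P = 1.378/3.768 = 0.3657 m
Q = (1/n)·A·R^(2/3)·S^(1/2) = (1/0.030) × 1.378 × 0.3657^(2/3) × 0.00039^(1/2) = 0.4638 m³/s
V = Q/A = 0.4638/1.378 = 0.3366 m/s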